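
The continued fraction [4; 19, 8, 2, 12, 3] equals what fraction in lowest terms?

50589/12484

Using pₖ = aₖpₖ₋₁ + pₖ₋₂ and qₖ = aₖqₖ₋₁ + qₖ₋₂:
  k=0: a=4, p=4, q=1
  k=1: a=19, p=77, q=19
  k=2: a=8, p=620, q=153
  k=3: a=2, p=1317, q=325
  k=4: a=12, p=16424, q=4053
  k=5: a=3, p=50589, q=12484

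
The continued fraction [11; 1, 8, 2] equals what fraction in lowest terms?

226/19

Fold from the inside: start with 2/1.
  8 + 1/2 = 17/2
  1 + 2/17 = 19/17
  11 + 17/19 = 226/19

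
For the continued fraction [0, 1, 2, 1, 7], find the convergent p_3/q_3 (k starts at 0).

Using pₖ = aₖpₖ₋₁ + pₖ₋₂, qₖ = aₖqₖ₋₁ + qₖ₋₂ (with p₋₁=1, p₋₂=0, q₋₁=0, q₋₂=1):
  k=0: a=0, p=0, q=1
  k=1: a=1, p=1, q=1
  k=2: a=2, p=2, q=3
  k=3: a=1, p=3, q=4

3/4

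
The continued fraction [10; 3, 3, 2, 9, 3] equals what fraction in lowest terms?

6945/674

Fold from the inside: start with 3/1.
  9 + 1/3 = 28/3
  2 + 3/28 = 59/28
  3 + 28/59 = 205/59
  3 + 59/205 = 674/205
  10 + 205/674 = 6945/674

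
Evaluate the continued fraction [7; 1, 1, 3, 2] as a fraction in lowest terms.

Using pₖ = aₖpₖ₋₁ + pₖ₋₂ and qₖ = aₖqₖ₋₁ + qₖ₋₂:
  k=0: a=7, p=7, q=1
  k=1: a=1, p=8, q=1
  k=2: a=1, p=15, q=2
  k=3: a=3, p=53, q=7
  k=4: a=2, p=121, q=16

121/16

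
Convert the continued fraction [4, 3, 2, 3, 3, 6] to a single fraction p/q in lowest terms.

2137/498

Using pₖ = aₖpₖ₋₁ + pₖ₋₂ and qₖ = aₖqₖ₋₁ + qₖ₋₂:
  k=0: a=4, p=4, q=1
  k=1: a=3, p=13, q=3
  k=2: a=2, p=30, q=7
  k=3: a=3, p=103, q=24
  k=4: a=3, p=339, q=79
  k=5: a=6, p=2137, q=498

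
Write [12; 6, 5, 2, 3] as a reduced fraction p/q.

Fold from the inside: start with 3/1.
  2 + 1/3 = 7/3
  5 + 3/7 = 38/7
  6 + 7/38 = 235/38
  12 + 38/235 = 2858/235

2858/235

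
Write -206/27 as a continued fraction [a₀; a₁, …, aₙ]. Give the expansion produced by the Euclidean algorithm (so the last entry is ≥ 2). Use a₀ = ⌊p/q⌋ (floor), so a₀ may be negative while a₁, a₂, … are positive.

[-8; 2, 1, 2, 3]

-206 = -8×27 + 10
27 = 2×10 + 7
10 = 1×7 + 3
7 = 2×3 + 1
3 = 3×1 + 0  (stop)
So -206/27 = [-8; 2, 1, 2, 3].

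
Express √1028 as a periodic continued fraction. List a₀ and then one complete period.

[32; 16, 64]

a₀ = ⌊√1028⌋ = 32.
With m₀=0, d₀=1 and mₖ₊₁ = dₖaₖ − mₖ, dₖ₊₁ = (n − mₖ₊₁²)/dₖ, aₖ₊₁ = ⌊(a₀+mₖ₊₁)/dₖ₊₁⌋:
  k=1: m=32, d=4, a=16
  k=2: m=32, d=1, a=64
d=1 and a=2a₀=64 at k=2, so the next step gives (m, d) = (32, 4) again — its k=1 value — and the period has length 2.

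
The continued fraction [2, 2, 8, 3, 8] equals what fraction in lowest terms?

1090/441

Using pₖ = aₖpₖ₋₁ + pₖ₋₂ and qₖ = aₖqₖ₋₁ + qₖ₋₂:
  k=0: a=2, p=2, q=1
  k=1: a=2, p=5, q=2
  k=2: a=8, p=42, q=17
  k=3: a=3, p=131, q=53
  k=4: a=8, p=1090, q=441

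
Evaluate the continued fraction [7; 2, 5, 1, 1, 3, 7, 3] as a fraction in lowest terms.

14485/1942

Using pₖ = aₖpₖ₋₁ + pₖ₋₂ and qₖ = aₖqₖ₋₁ + qₖ₋₂:
  k=0: a=7, p=7, q=1
  k=1: a=2, p=15, q=2
  k=2: a=5, p=82, q=11
  k=3: a=1, p=97, q=13
  k=4: a=1, p=179, q=24
  k=5: a=3, p=634, q=85
  k=6: a=7, p=4617, q=619
  k=7: a=3, p=14485, q=1942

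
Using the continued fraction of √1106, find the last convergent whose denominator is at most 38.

1164/35

√1106 = [33; 3, 1, 8, 1, 3, 66, …] (period length 6).
Convergents:
  p_0/q_0 = 33/1
  p_1/q_1 = 100/3
  p_2/q_2 = 133/4
  p_3/q_3 = 1164/35
  p_4/q_4 = 1297/39
q_3 = 35 ≤ 38 < 39 = q_4, so the answer is 1164/35.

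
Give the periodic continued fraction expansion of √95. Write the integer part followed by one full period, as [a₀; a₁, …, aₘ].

a₀ = ⌊√95⌋ = 9.
With m₀=0, d₀=1 and mₖ₊₁ = dₖaₖ − mₖ, dₖ₊₁ = (n − mₖ₊₁²)/dₖ, aₖ₊₁ = ⌊(a₀+mₖ₊₁)/dₖ₊₁⌋:
  k=1: m=9, d=14, a=1
  k=2: m=5, d=5, a=2
  k=3: m=5, d=14, a=1
  k=4: m=9, d=1, a=18
d=1 and a=2a₀=18 at k=4, so the next step gives (m, d) = (9, 14) again — its k=1 value — and the period has length 4.

[9; 1, 2, 1, 18]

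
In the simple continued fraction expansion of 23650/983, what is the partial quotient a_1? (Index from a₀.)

23650 = 24·983 + 58   →  a_0 = 24
983 = 16·58 + 55   →  a_1 = 16

16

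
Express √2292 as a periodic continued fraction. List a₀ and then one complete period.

a₀ = ⌊√2292⌋ = 47.

[47; 1, 6, 1, 94]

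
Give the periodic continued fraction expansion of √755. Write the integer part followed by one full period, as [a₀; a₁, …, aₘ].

[27; 2, 10, 2, 54]

a₀ = ⌊√755⌋ = 27.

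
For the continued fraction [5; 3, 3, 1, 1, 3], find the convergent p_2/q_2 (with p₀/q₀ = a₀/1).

53/10

Using pₖ = aₖpₖ₋₁ + pₖ₋₂, qₖ = aₖqₖ₋₁ + qₖ₋₂ (with p₋₁=1, p₋₂=0, q₋₁=0, q₋₂=1):
  k=0: a=5, p=5, q=1
  k=1: a=3, p=16, q=3
  k=2: a=3, p=53, q=10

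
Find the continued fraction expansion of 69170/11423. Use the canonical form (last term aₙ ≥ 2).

[6; 18, 13, 2, 4, 5]

69170 = 6×11423 + 632
11423 = 18×632 + 47
632 = 13×47 + 21
47 = 2×21 + 5
21 = 4×5 + 1
5 = 5×1 + 0  (stop)
So 69170/11423 = [6; 18, 13, 2, 4, 5].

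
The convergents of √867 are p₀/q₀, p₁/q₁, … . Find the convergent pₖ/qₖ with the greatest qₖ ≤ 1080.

31241/1061

√867 = [29; 2, 4, 29, 4, 2, 58, …] (period length 6).
Convergents:
  p_0/q_0 = 29/1
  p_1/q_1 = 59/2
  p_2/q_2 = 265/9
  p_3/q_3 = 7744/263
  p_4/q_4 = 31241/1061
  p_5/q_5 = 70226/2385
q_4 = 1061 ≤ 1080 < 2385 = q_5, so the answer is 31241/1061.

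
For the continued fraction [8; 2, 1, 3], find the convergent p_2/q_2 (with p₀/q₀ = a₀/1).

Using pₖ = aₖpₖ₋₁ + pₖ₋₂, qₖ = aₖqₖ₋₁ + qₖ₋₂ (with p₋₁=1, p₋₂=0, q₋₁=0, q₋₂=1):
  k=0: a=8, p=8, q=1
  k=1: a=2, p=17, q=2
  k=2: a=1, p=25, q=3

25/3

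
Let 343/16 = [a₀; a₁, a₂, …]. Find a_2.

3

343 = 21·16 + 7   →  a_0 = 21
16 = 2·7 + 2   →  a_1 = 2
7 = 3·2 + 1   →  a_2 = 3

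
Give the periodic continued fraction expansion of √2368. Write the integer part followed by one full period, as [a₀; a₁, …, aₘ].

a₀ = ⌊√2368⌋ = 48.
With m₀=0, d₀=1 and mₖ₊₁ = dₖaₖ − mₖ, dₖ₊₁ = (n − mₖ₊₁²)/dₖ, aₖ₊₁ = ⌊(a₀+mₖ₊₁)/dₖ₊₁⌋:
  k=1: m=48, d=64, a=1
  k=2: m=16, d=33, a=1
  k=3: m=17, d=63, a=1
  k=4: m=46, d=4, a=23
  k=5: m=46, d=63, a=1
  k=6: m=17, d=33, a=1
  k=7: m=16, d=64, a=1
  k=8: m=48, d=1, a=96
d=1 and a=2a₀=96 at k=8, so the next step gives (m, d) = (48, 64) again — its k=1 value — and the period has length 8.

[48; 1, 1, 1, 23, 1, 1, 1, 96]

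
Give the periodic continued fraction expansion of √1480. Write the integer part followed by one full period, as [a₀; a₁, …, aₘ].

a₀ = ⌊√1480⌋ = 38.
With m₀=0, d₀=1 and mₖ₊₁ = dₖaₖ − mₖ, dₖ₊₁ = (n − mₖ₊₁²)/dₖ, aₖ₊₁ = ⌊(a₀+mₖ₊₁)/dₖ₊₁⌋:
  k=1: m=38, d=36, a=2
  k=2: m=34, d=9, a=8
  k=3: m=38, d=4, a=19
  k=4: m=38, d=9, a=8
  k=5: m=34, d=36, a=2
  k=6: m=38, d=1, a=76
d=1 and a=2a₀=76 at k=6, so the next step gives (m, d) = (38, 36) again — its k=1 value — and the period has length 6.

[38; 2, 8, 19, 8, 2, 76]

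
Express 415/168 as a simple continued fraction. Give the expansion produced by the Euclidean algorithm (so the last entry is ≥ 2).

415 = 2×168 + 79
168 = 2×79 + 10
79 = 7×10 + 9
10 = 1×9 + 1
9 = 9×1 + 0  (stop)
So 415/168 = [2; 2, 7, 1, 9].

[2; 2, 7, 1, 9]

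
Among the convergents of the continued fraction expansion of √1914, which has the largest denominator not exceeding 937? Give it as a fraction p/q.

15356/351

√1914 = [43; 1, 2, 1, 86, …] (period length 4).
Convergents:
  p_0/q_0 = 43/1
  p_1/q_1 = 44/1
  p_2/q_2 = 131/3
  p_3/q_3 = 175/4
  p_4/q_4 = 15181/347
  p_5/q_5 = 15356/351
  p_6/q_6 = 45893/1049
q_5 = 351 ≤ 937 < 1049 = q_6, so the answer is 15356/351.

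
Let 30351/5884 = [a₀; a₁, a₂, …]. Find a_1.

6

30351 = 5·5884 + 931   →  a_0 = 5
5884 = 6·931 + 298   →  a_1 = 6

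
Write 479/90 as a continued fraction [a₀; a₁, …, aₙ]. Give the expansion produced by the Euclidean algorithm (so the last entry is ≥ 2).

479 = 5×90 + 29
90 = 3×29 + 3
29 = 9×3 + 2
3 = 1×2 + 1
2 = 2×1 + 0  (stop)
So 479/90 = [5; 3, 9, 1, 2].

[5; 3, 9, 1, 2]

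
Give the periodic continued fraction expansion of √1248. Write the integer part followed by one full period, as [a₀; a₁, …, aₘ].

[35; 3, 17, 3, 70]

a₀ = ⌊√1248⌋ = 35.
With m₀=0, d₀=1 and mₖ₊₁ = dₖaₖ − mₖ, dₖ₊₁ = (n − mₖ₊₁²)/dₖ, aₖ₊₁ = ⌊(a₀+mₖ₊₁)/dₖ₊₁⌋:
  k=1: m=35, d=23, a=3
  k=2: m=34, d=4, a=17
  k=3: m=34, d=23, a=3
  k=4: m=35, d=1, a=70
d=1 and a=2a₀=70 at k=4, so the next step gives (m, d) = (35, 23) again — its k=1 value — and the period has length 4.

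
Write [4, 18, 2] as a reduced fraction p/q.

150/37

Fold from the inside: start with 2/1.
  18 + 1/2 = 37/2
  4 + 2/37 = 150/37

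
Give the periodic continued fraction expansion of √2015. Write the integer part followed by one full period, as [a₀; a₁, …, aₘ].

[44; 1, 7, 1, 88]

a₀ = ⌊√2015⌋ = 44.
With m₀=0, d₀=1 and mₖ₊₁ = dₖaₖ − mₖ, dₖ₊₁ = (n − mₖ₊₁²)/dₖ, aₖ₊₁ = ⌊(a₀+mₖ₊₁)/dₖ₊₁⌋:
  k=1: m=44, d=79, a=1
  k=2: m=35, d=10, a=7
  k=3: m=35, d=79, a=1
  k=4: m=44, d=1, a=88
d=1 and a=2a₀=88 at k=4, so the next step gives (m, d) = (44, 79) again — its k=1 value — and the period has length 4.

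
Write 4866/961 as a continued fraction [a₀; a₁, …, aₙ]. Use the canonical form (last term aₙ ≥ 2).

[5; 15, 1, 3, 15]

4866 = 5*961 + 61
961 = 15*61 + 46
61 = 1*46 + 15
46 = 3*15 + 1
15 = 15*1 + 0  (stop)
So 4866/961 = [5; 15, 1, 3, 15].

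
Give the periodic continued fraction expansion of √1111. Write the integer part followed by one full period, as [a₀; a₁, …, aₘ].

a₀ = ⌊√1111⌋ = 33.
With m₀=0, d₀=1 and mₖ₊₁ = dₖaₖ − mₖ, dₖ₊₁ = (n − mₖ₊₁²)/dₖ, aₖ₊₁ = ⌊(a₀+mₖ₊₁)/dₖ₊₁⌋:
  k=1: m=33, d=22, a=3
  k=2: m=33, d=1, a=66
d=1 and a=2a₀=66 at k=2, so the next step gives (m, d) = (33, 22) again — its k=1 value — and the period has length 2.

[33; 3, 66]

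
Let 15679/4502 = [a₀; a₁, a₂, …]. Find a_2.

15679 = 3·4502 + 2173   →  a_0 = 3
4502 = 2·2173 + 156   →  a_1 = 2
2173 = 13·156 + 145   →  a_2 = 13

13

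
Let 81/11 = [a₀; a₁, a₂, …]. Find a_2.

81 = 7·11 + 4   →  a_0 = 7
11 = 2·4 + 3   →  a_1 = 2
4 = 1·3 + 1   →  a_2 = 1

1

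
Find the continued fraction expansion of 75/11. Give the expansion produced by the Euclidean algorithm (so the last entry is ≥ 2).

[6; 1, 4, 2]

75 = 6×11 + 9
11 = 1×9 + 2
9 = 4×2 + 1
2 = 2×1 + 0  (stop)
So 75/11 = [6; 1, 4, 2].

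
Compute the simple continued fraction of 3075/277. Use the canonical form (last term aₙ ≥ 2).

3075 = 11*277 + 28
277 = 9*28 + 25
28 = 1*25 + 3
25 = 8*3 + 1
3 = 3*1 + 0  (stop)
So 3075/277 = [11; 9, 1, 8, 3].

[11; 9, 1, 8, 3]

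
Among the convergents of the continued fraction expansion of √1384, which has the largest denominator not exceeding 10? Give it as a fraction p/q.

186/5

√1384 = [37; 4, 1, 17, 1, 4, 74, …] (period length 6).
Convergents:
  p_0/q_0 = 37/1
  p_1/q_1 = 149/4
  p_2/q_2 = 186/5
  p_3/q_3 = 3311/89
q_2 = 5 ≤ 10 < 89 = q_3, so the answer is 186/5.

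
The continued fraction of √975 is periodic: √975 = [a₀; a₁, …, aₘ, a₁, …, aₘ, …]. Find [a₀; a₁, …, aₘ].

a₀ = ⌊√975⌋ = 31.
With m₀=0, d₀=1 and mₖ₊₁ = dₖaₖ − mₖ, dₖ₊₁ = (n − mₖ₊₁²)/dₖ, aₖ₊₁ = ⌊(a₀+mₖ₊₁)/dₖ₊₁⌋:
  k=1: m=31, d=14, a=4
  k=2: m=25, d=25, a=2
  k=3: m=25, d=14, a=4
  k=4: m=31, d=1, a=62
d=1 and a=2a₀=62 at k=4, so the next step gives (m, d) = (31, 14) again — its k=1 value — and the period has length 4.

[31; 4, 2, 4, 62]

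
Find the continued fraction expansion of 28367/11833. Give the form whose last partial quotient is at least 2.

[2; 2, 1, 1, 14, 10, 16]

28367 = 2·11833 + 4701
11833 = 2·4701 + 2431
4701 = 1·2431 + 2270
2431 = 1·2270 + 161
2270 = 14·161 + 16
161 = 10·16 + 1
16 = 16·1 + 0  (stop)
So 28367/11833 = [2; 2, 1, 1, 14, 10, 16].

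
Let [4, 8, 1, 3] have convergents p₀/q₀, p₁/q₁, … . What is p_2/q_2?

37/9

Using pₖ = aₖpₖ₋₁ + pₖ₋₂, qₖ = aₖqₖ₋₁ + qₖ₋₂ (with p₋₁=1, p₋₂=0, q₋₁=0, q₋₂=1):
  k=0: a=4, p=4, q=1
  k=1: a=8, p=33, q=8
  k=2: a=1, p=37, q=9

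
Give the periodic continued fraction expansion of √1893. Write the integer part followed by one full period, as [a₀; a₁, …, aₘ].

a₀ = ⌊√1893⌋ = 43.

[43; 1, 1, 28, 1, 1, 86]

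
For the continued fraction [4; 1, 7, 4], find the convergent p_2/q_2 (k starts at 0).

39/8

Using pₖ = aₖpₖ₋₁ + pₖ₋₂, qₖ = aₖqₖ₋₁ + qₖ₋₂ (with p₋₁=1, p₋₂=0, q₋₁=0, q₋₂=1):
  k=0: a=4, p=4, q=1
  k=1: a=1, p=5, q=1
  k=2: a=7, p=39, q=8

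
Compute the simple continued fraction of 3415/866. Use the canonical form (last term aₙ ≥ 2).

[3; 1, 16, 1, 2, 16]

3415 = 3×866 + 817
866 = 1×817 + 49
817 = 16×49 + 33
49 = 1×33 + 16
33 = 2×16 + 1
16 = 16×1 + 0  (stop)
So 3415/866 = [3; 1, 16, 1, 2, 16].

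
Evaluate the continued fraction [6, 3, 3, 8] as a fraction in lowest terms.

523/83

Using pₖ = aₖpₖ₋₁ + pₖ₋₂ and qₖ = aₖqₖ₋₁ + qₖ₋₂:
  k=0: a=6, p=6, q=1
  k=1: a=3, p=19, q=3
  k=2: a=3, p=63, q=10
  k=3: a=8, p=523, q=83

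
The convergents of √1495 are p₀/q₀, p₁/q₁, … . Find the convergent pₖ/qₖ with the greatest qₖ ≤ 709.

26911/696

√1495 = [38; 1, 1, 1, 76, …] (period length 4).
Convergents:
  p_0/q_0 = 38/1
  p_1/q_1 = 39/1
  p_2/q_2 = 77/2
  p_3/q_3 = 116/3
  p_4/q_4 = 8893/230
  p_5/q_5 = 9009/233
  p_6/q_6 = 17902/463
  p_7/q_7 = 26911/696
  p_8/q_8 = 2063138/53359
q_7 = 696 ≤ 709 < 53359 = q_8, so the answer is 26911/696.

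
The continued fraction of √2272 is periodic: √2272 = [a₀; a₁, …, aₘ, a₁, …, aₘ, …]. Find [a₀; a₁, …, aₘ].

a₀ = ⌊√2272⌋ = 47.

[47; 1, 1, 1, 94]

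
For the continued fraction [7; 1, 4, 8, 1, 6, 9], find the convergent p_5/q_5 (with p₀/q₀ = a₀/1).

Using pₖ = aₖpₖ₋₁ + pₖ₋₂, qₖ = aₖqₖ₋₁ + qₖ₋₂ (with p₋₁=1, p₋₂=0, q₋₁=0, q₋₂=1):
  k=0: a=7, p=7, q=1
  k=1: a=1, p=8, q=1
  k=2: a=4, p=39, q=5
  k=3: a=8, p=320, q=41
  k=4: a=1, p=359, q=46
  k=5: a=6, p=2474, q=317

2474/317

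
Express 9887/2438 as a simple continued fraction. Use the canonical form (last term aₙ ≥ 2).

9887 = 4*2438 + 135
2438 = 18*135 + 8
135 = 16*8 + 7
8 = 1*7 + 1
7 = 7*1 + 0  (stop)
So 9887/2438 = [4; 18, 16, 1, 7].

[4; 18, 16, 1, 7]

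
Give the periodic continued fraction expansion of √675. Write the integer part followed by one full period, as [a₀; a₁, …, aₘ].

[25; 1, 50]

a₀ = ⌊√675⌋ = 25.
With m₀=0, d₀=1 and mₖ₊₁ = dₖaₖ − mₖ, dₖ₊₁ = (n − mₖ₊₁²)/dₖ, aₖ₊₁ = ⌊(a₀+mₖ₊₁)/dₖ₊₁⌋:
  k=1: m=25, d=50, a=1
  k=2: m=25, d=1, a=50
d=1 and a=2a₀=50 at k=2, so the next step gives (m, d) = (25, 50) again — its k=1 value — and the period has length 2.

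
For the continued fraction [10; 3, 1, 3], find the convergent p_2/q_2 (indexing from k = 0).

41/4

Using pₖ = aₖpₖ₋₁ + pₖ₋₂, qₖ = aₖqₖ₋₁ + qₖ₋₂ (with p₋₁=1, p₋₂=0, q₋₁=0, q₋₂=1):
  k=0: a=10, p=10, q=1
  k=1: a=3, p=31, q=3
  k=2: a=1, p=41, q=4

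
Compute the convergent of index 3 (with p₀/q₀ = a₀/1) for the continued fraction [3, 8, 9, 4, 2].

Using pₖ = aₖpₖ₋₁ + pₖ₋₂, qₖ = aₖqₖ₋₁ + qₖ₋₂ (with p₋₁=1, p₋₂=0, q₋₁=0, q₋₂=1):
  k=0: a=3, p=3, q=1
  k=1: a=8, p=25, q=8
  k=2: a=9, p=228, q=73
  k=3: a=4, p=937, q=300

937/300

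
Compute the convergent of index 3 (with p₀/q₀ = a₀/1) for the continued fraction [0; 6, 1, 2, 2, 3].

Using pₖ = aₖpₖ₋₁ + pₖ₋₂, qₖ = aₖqₖ₋₁ + qₖ₋₂ (with p₋₁=1, p₋₂=0, q₋₁=0, q₋₂=1):
  k=0: a=0, p=0, q=1
  k=1: a=6, p=1, q=6
  k=2: a=1, p=1, q=7
  k=3: a=2, p=3, q=20

3/20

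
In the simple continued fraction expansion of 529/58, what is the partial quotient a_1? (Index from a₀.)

529 = 9·58 + 7   →  a_0 = 9
58 = 8·7 + 2   →  a_1 = 8

8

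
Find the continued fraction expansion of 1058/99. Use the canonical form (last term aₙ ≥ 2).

[10; 1, 2, 5, 6]

1058 = 10·99 + 68
99 = 1·68 + 31
68 = 2·31 + 6
31 = 5·6 + 1
6 = 6·1 + 0  (stop)
So 1058/99 = [10; 1, 2, 5, 6].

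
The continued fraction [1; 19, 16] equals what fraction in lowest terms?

Using pₖ = aₖpₖ₋₁ + pₖ₋₂ and qₖ = aₖqₖ₋₁ + qₖ₋₂:
  k=0: a=1, p=1, q=1
  k=1: a=19, p=20, q=19
  k=2: a=16, p=321, q=305

321/305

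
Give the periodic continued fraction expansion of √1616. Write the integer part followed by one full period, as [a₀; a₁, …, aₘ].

a₀ = ⌊√1616⌋ = 40.
With m₀=0, d₀=1 and mₖ₊₁ = dₖaₖ − mₖ, dₖ₊₁ = (n − mₖ₊₁²)/dₖ, aₖ₊₁ = ⌊(a₀+mₖ₊₁)/dₖ₊₁⌋:
  k=1: m=40, d=16, a=5
  k=2: m=40, d=1, a=80
d=1 and a=2a₀=80 at k=2, so the next step gives (m, d) = (40, 16) again — its k=1 value — and the period has length 2.

[40; 5, 80]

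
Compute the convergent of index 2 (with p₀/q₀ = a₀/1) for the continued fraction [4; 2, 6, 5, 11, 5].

Using pₖ = aₖpₖ₋₁ + pₖ₋₂, qₖ = aₖqₖ₋₁ + qₖ₋₂ (with p₋₁=1, p₋₂=0, q₋₁=0, q₋₂=1):
  k=0: a=4, p=4, q=1
  k=1: a=2, p=9, q=2
  k=2: a=6, p=58, q=13

58/13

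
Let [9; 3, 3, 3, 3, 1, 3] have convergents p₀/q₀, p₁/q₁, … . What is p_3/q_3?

Using pₖ = aₖpₖ₋₁ + pₖ₋₂, qₖ = aₖqₖ₋₁ + qₖ₋₂ (with p₋₁=1, p₋₂=0, q₋₁=0, q₋₂=1):
  k=0: a=9, p=9, q=1
  k=1: a=3, p=28, q=3
  k=2: a=3, p=93, q=10
  k=3: a=3, p=307, q=33

307/33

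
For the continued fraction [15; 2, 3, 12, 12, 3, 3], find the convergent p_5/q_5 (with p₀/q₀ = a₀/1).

49423/3203

Using pₖ = aₖpₖ₋₁ + pₖ₋₂, qₖ = aₖqₖ₋₁ + qₖ₋₂ (with p₋₁=1, p₋₂=0, q₋₁=0, q₋₂=1):
  k=0: a=15, p=15, q=1
  k=1: a=2, p=31, q=2
  k=2: a=3, p=108, q=7
  k=3: a=12, p=1327, q=86
  k=4: a=12, p=16032, q=1039
  k=5: a=3, p=49423, q=3203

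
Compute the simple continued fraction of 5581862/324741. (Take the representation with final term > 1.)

5581862 = 17*324741 + 61265
324741 = 5*61265 + 18416
61265 = 3*18416 + 6017
18416 = 3*6017 + 365
6017 = 16*365 + 177
365 = 2*177 + 11
177 = 16*11 + 1
11 = 11*1 + 0  (stop)
So 5581862/324741 = [17; 5, 3, 3, 16, 2, 16, 11].

[17; 5, 3, 3, 16, 2, 16, 11]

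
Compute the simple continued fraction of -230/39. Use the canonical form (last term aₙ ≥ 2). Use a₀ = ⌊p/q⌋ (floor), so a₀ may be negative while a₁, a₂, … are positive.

[-6; 9, 1, 3]

-230 = -6×39 + 4
39 = 9×4 + 3
4 = 1×3 + 1
3 = 3×1 + 0  (stop)
So -230/39 = [-6; 9, 1, 3].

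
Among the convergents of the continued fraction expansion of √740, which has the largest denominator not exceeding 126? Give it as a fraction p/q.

√740 = [27; 4, 1, 12, 1, 4, 54, …] (period length 6).
Convergents:
  p_0/q_0 = 27/1
  p_1/q_1 = 109/4
  p_2/q_2 = 136/5
  p_3/q_3 = 1741/64
  p_4/q_4 = 1877/69
  p_5/q_5 = 9249/340
q_4 = 69 ≤ 126 < 340 = q_5, so the answer is 1877/69.

1877/69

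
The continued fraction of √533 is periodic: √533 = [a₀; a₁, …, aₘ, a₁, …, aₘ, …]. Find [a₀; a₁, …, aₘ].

a₀ = ⌊√533⌋ = 23.
With m₀=0, d₀=1 and mₖ₊₁ = dₖaₖ − mₖ, dₖ₊₁ = (n − mₖ₊₁²)/dₖ, aₖ₊₁ = ⌊(a₀+mₖ₊₁)/dₖ₊₁⌋:
  k=1: m=23, d=4, a=11
  k=2: m=21, d=23, a=1
  k=3: m=2, d=23, a=1
  k=4: m=21, d=4, a=11
  k=5: m=23, d=1, a=46
d=1 and a=2a₀=46 at k=5, so the next step gives (m, d) = (23, 4) again — its k=1 value — and the period has length 5.

[23; 11, 1, 1, 11, 46]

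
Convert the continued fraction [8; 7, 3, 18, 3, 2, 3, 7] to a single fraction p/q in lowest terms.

Fold from the inside: start with 7/1.
  3 + 1/7 = 22/7
  2 + 7/22 = 51/22
  3 + 22/51 = 175/51
  18 + 51/175 = 3201/175
  3 + 175/3201 = 9778/3201
  7 + 3201/9778 = 71647/9778
  8 + 9778/71647 = 582954/71647

582954/71647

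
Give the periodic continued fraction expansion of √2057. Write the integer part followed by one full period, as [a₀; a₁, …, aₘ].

[45; 2, 1, 4, 1, 2, 90]

a₀ = ⌊√2057⌋ = 45.
With m₀=0, d₀=1 and mₖ₊₁ = dₖaₖ − mₖ, dₖ₊₁ = (n − mₖ₊₁²)/dₖ, aₖ₊₁ = ⌊(a₀+mₖ₊₁)/dₖ₊₁⌋:
  k=1: m=45, d=32, a=2
  k=2: m=19, d=53, a=1
  k=3: m=34, d=17, a=4
  k=4: m=34, d=53, a=1
  k=5: m=19, d=32, a=2
  k=6: m=45, d=1, a=90
d=1 and a=2a₀=90 at k=6, so the next step gives (m, d) = (45, 32) again — its k=1 value — and the period has length 6.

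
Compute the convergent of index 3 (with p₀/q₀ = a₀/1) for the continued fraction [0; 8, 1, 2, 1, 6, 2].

3/26

Using pₖ = aₖpₖ₋₁ + pₖ₋₂, qₖ = aₖqₖ₋₁ + qₖ₋₂ (with p₋₁=1, p₋₂=0, q₋₁=0, q₋₂=1):
  k=0: a=0, p=0, q=1
  k=1: a=8, p=1, q=8
  k=2: a=1, p=1, q=9
  k=3: a=2, p=3, q=26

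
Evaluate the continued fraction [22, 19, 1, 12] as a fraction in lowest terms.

Fold from the inside: start with 12/1.
  1 + 1/12 = 13/12
  19 + 12/13 = 259/13
  22 + 13/259 = 5711/259

5711/259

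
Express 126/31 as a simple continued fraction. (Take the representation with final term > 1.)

[4; 15, 2]

126 = 4*31 + 2
31 = 15*2 + 1
2 = 2*1 + 0  (stop)
So 126/31 = [4; 15, 2].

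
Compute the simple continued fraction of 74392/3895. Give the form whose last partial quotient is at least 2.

[19; 10, 15, 2, 12]

74392 = 19*3895 + 387
3895 = 10*387 + 25
387 = 15*25 + 12
25 = 2*12 + 1
12 = 12*1 + 0  (stop)
So 74392/3895 = [19; 10, 15, 2, 12].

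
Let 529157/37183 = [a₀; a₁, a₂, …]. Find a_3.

529157 = 14·37183 + 8595   →  a_0 = 14
37183 = 4·8595 + 2803   →  a_1 = 4
8595 = 3·2803 + 186   →  a_2 = 3
2803 = 15·186 + 13   →  a_3 = 15

15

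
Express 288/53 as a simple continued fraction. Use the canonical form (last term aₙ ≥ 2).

[5; 2, 3, 3, 2]

288 = 5·53 + 23
53 = 2·23 + 7
23 = 3·7 + 2
7 = 3·2 + 1
2 = 2·1 + 0  (stop)
So 288/53 = [5; 2, 3, 3, 2].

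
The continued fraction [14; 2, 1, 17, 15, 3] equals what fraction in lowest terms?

35089/2447

Using pₖ = aₖpₖ₋₁ + pₖ₋₂ and qₖ = aₖqₖ₋₁ + qₖ₋₂:
  k=0: a=14, p=14, q=1
  k=1: a=2, p=29, q=2
  k=2: a=1, p=43, q=3
  k=3: a=17, p=760, q=53
  k=4: a=15, p=11443, q=798
  k=5: a=3, p=35089, q=2447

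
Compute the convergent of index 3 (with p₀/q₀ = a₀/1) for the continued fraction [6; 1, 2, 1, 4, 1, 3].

Using pₖ = aₖpₖ₋₁ + pₖ₋₂, qₖ = aₖqₖ₋₁ + qₖ₋₂ (with p₋₁=1, p₋₂=0, q₋₁=0, q₋₂=1):
  k=0: a=6, p=6, q=1
  k=1: a=1, p=7, q=1
  k=2: a=2, p=20, q=3
  k=3: a=1, p=27, q=4

27/4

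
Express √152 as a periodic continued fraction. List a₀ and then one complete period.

[12; 3, 24]

a₀ = ⌊√152⌋ = 12.
With m₀=0, d₀=1 and mₖ₊₁ = dₖaₖ − mₖ, dₖ₊₁ = (n − mₖ₊₁²)/dₖ, aₖ₊₁ = ⌊(a₀+mₖ₊₁)/dₖ₊₁⌋:
  k=1: m=12, d=8, a=3
  k=2: m=12, d=1, a=24
d=1 and a=2a₀=24 at k=2, so the next step gives (m, d) = (12, 8) again — its k=1 value — and the period has length 2.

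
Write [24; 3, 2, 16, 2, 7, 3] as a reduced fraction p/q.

135011/5559

Fold from the inside: start with 3/1.
  7 + 1/3 = 22/3
  2 + 3/22 = 47/22
  16 + 22/47 = 774/47
  2 + 47/774 = 1595/774
  3 + 774/1595 = 5559/1595
  24 + 1595/5559 = 135011/5559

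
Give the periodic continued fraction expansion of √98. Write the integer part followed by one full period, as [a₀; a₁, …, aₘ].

a₀ = ⌊√98⌋ = 9.
With m₀=0, d₀=1 and mₖ₊₁ = dₖaₖ − mₖ, dₖ₊₁ = (n − mₖ₊₁²)/dₖ, aₖ₊₁ = ⌊(a₀+mₖ₊₁)/dₖ₊₁⌋:
  k=1: m=9, d=17, a=1
  k=2: m=8, d=2, a=8
  k=3: m=8, d=17, a=1
  k=4: m=9, d=1, a=18
d=1 and a=2a₀=18 at k=4, so the next step gives (m, d) = (9, 17) again — its k=1 value — and the period has length 4.

[9; 1, 8, 1, 18]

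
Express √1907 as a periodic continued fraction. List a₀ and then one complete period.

a₀ = ⌊√1907⌋ = 43.
With m₀=0, d₀=1 and mₖ₊₁ = dₖaₖ − mₖ, dₖ₊₁ = (n − mₖ₊₁²)/dₖ, aₖ₊₁ = ⌊(a₀+mₖ₊₁)/dₖ₊₁⌋:
  k=1: m=43, d=58, a=1
  k=2: m=15, d=29, a=2
  k=3: m=43, d=2, a=43
  k=4: m=43, d=29, a=2
  k=5: m=15, d=58, a=1
  k=6: m=43, d=1, a=86
d=1 and a=2a₀=86 at k=6, so the next step gives (m, d) = (43, 58) again — its k=1 value — and the period has length 6.

[43; 1, 2, 43, 2, 1, 86]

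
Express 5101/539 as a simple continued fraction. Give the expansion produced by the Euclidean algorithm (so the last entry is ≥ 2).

5101 = 9·539 + 250
539 = 2·250 + 39
250 = 6·39 + 16
39 = 2·16 + 7
16 = 2·7 + 2
7 = 3·2 + 1
2 = 2·1 + 0  (stop)
So 5101/539 = [9; 2, 6, 2, 2, 3, 2].

[9; 2, 6, 2, 2, 3, 2]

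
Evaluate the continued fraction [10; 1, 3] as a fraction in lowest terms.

43/4

Using pₖ = aₖpₖ₋₁ + pₖ₋₂ and qₖ = aₖqₖ₋₁ + qₖ₋₂:
  k=0: a=10, p=10, q=1
  k=1: a=1, p=11, q=1
  k=2: a=3, p=43, q=4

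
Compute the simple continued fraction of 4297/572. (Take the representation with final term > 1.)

[7; 1, 1, 19, 1, 13]

4297 = 7×572 + 293
572 = 1×293 + 279
293 = 1×279 + 14
279 = 19×14 + 13
14 = 1×13 + 1
13 = 13×1 + 0  (stop)
So 4297/572 = [7; 1, 1, 19, 1, 13].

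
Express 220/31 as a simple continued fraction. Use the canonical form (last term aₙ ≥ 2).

220 = 7×31 + 3
31 = 10×3 + 1
3 = 3×1 + 0  (stop)
So 220/31 = [7; 10, 3].

[7; 10, 3]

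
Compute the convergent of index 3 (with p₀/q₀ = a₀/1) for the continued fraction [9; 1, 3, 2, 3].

Using pₖ = aₖpₖ₋₁ + pₖ₋₂, qₖ = aₖqₖ₋₁ + qₖ₋₂ (with p₋₁=1, p₋₂=0, q₋₁=0, q₋₂=1):
  k=0: a=9, p=9, q=1
  k=1: a=1, p=10, q=1
  k=2: a=3, p=39, q=4
  k=3: a=2, p=88, q=9

88/9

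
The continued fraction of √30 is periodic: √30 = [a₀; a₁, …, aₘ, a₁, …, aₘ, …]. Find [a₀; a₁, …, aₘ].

[5; 2, 10]

a₀ = ⌊√30⌋ = 5.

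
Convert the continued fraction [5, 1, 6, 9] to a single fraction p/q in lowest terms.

375/64

Fold from the inside: start with 9/1.
  6 + 1/9 = 55/9
  1 + 9/55 = 64/55
  5 + 55/64 = 375/64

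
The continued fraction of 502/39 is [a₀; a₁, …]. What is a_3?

502 = 12·39 + 34   →  a_0 = 12
39 = 1·34 + 5   →  a_1 = 1
34 = 6·5 + 4   →  a_2 = 6
5 = 1·4 + 1   →  a_3 = 1

1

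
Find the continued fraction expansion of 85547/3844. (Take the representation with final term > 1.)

[22; 3, 1, 12, 1, 1, 2, 14]

85547 = 22·3844 + 979
3844 = 3·979 + 907
979 = 1·907 + 72
907 = 12·72 + 43
72 = 1·43 + 29
43 = 1·29 + 14
29 = 2·14 + 1
14 = 14·1 + 0  (stop)
So 85547/3844 = [22; 3, 1, 12, 1, 1, 2, 14].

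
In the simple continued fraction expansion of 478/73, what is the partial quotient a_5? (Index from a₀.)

2

478 = 6·73 + 40   →  a_0 = 6
73 = 1·40 + 33   →  a_1 = 1
40 = 1·33 + 7   →  a_2 = 1
33 = 4·7 + 5   →  a_3 = 4
7 = 1·5 + 2   →  a_4 = 1
5 = 2·2 + 1   →  a_5 = 2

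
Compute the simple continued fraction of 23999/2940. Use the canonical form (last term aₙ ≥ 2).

23999 = 8*2940 + 479
2940 = 6*479 + 66
479 = 7*66 + 17
66 = 3*17 + 15
17 = 1*15 + 2
15 = 7*2 + 1
2 = 2*1 + 0  (stop)
So 23999/2940 = [8; 6, 7, 3, 1, 7, 2].

[8; 6, 7, 3, 1, 7, 2]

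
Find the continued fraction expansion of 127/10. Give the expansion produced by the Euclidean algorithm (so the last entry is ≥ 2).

127 = 12·10 + 7
10 = 1·7 + 3
7 = 2·3 + 1
3 = 3·1 + 0  (stop)
So 127/10 = [12; 1, 2, 3].

[12; 1, 2, 3]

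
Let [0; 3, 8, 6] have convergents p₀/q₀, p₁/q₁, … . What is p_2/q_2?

Using pₖ = aₖpₖ₋₁ + pₖ₋₂, qₖ = aₖqₖ₋₁ + qₖ₋₂ (with p₋₁=1, p₋₂=0, q₋₁=0, q₋₂=1):
  k=0: a=0, p=0, q=1
  k=1: a=3, p=1, q=3
  k=2: a=8, p=8, q=25

8/25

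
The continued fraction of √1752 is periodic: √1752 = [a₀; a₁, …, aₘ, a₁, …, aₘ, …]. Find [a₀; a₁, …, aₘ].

[41; 1, 5, 1, 82]

a₀ = ⌊√1752⌋ = 41.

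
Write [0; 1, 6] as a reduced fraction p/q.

6/7

Fold from the inside: start with 6/1.
  1 + 1/6 = 7/6
  0 + 6/7 = 6/7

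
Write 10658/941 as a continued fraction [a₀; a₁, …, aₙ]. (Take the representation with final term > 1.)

[11; 3, 15, 2, 1, 6]

10658 = 11·941 + 307
941 = 3·307 + 20
307 = 15·20 + 7
20 = 2·7 + 6
7 = 1·6 + 1
6 = 6·1 + 0  (stop)
So 10658/941 = [11; 3, 15, 2, 1, 6].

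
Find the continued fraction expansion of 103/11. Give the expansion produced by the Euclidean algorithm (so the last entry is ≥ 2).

103 = 9*11 + 4
11 = 2*4 + 3
4 = 1*3 + 1
3 = 3*1 + 0  (stop)
So 103/11 = [9; 2, 1, 3].

[9; 2, 1, 3]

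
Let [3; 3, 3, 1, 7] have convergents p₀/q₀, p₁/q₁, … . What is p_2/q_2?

Using pₖ = aₖpₖ₋₁ + pₖ₋₂, qₖ = aₖqₖ₋₁ + qₖ₋₂ (with p₋₁=1, p₋₂=0, q₋₁=0, q₋₂=1):
  k=0: a=3, p=3, q=1
  k=1: a=3, p=10, q=3
  k=2: a=3, p=33, q=10

33/10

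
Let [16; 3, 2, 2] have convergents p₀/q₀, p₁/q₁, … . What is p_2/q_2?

Using pₖ = aₖpₖ₋₁ + pₖ₋₂, qₖ = aₖqₖ₋₁ + qₖ₋₂ (with p₋₁=1, p₋₂=0, q₋₁=0, q₋₂=1):
  k=0: a=16, p=16, q=1
  k=1: a=3, p=49, q=3
  k=2: a=2, p=114, q=7

114/7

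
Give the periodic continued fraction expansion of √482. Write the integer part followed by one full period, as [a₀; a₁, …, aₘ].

[21; 1, 20, 1, 42]

a₀ = ⌊√482⌋ = 21.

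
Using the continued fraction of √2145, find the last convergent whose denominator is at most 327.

√2145 = [46; 3, 5, 2, 5, 3, 92, …] (period length 6).
Convergents:
  p_0/q_0 = 46/1
  p_1/q_1 = 139/3
  p_2/q_2 = 741/16
  p_3/q_3 = 1621/35
  p_4/q_4 = 8846/191
  p_5/q_5 = 28159/608
q_4 = 191 ≤ 327 < 608 = q_5, so the answer is 8846/191.

8846/191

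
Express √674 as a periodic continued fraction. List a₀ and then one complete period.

a₀ = ⌊√674⌋ = 25.

[25; 1, 24, 1, 50]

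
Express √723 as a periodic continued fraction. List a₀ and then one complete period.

[26; 1, 7, 1, 52]

a₀ = ⌊√723⌋ = 26.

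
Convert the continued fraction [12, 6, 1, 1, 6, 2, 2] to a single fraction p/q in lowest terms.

5481/451

Fold from the inside: start with 2/1.
  2 + 1/2 = 5/2
  6 + 2/5 = 32/5
  1 + 5/32 = 37/32
  1 + 32/37 = 69/37
  6 + 37/69 = 451/69
  12 + 69/451 = 5481/451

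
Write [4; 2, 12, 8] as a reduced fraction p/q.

905/202

Fold from the inside: start with 8/1.
  12 + 1/8 = 97/8
  2 + 8/97 = 202/97
  4 + 97/202 = 905/202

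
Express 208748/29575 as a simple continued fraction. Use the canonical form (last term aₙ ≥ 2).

208748 = 7*29575 + 1723
29575 = 17*1723 + 284
1723 = 6*284 + 19
284 = 14*19 + 18
19 = 1*18 + 1
18 = 18*1 + 0  (stop)
So 208748/29575 = [7; 17, 6, 14, 1, 18].

[7; 17, 6, 14, 1, 18]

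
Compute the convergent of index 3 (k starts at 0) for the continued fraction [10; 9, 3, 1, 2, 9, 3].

374/37

Using pₖ = aₖpₖ₋₁ + pₖ₋₂, qₖ = aₖqₖ₋₁ + qₖ₋₂ (with p₋₁=1, p₋₂=0, q₋₁=0, q₋₂=1):
  k=0: a=10, p=10, q=1
  k=1: a=9, p=91, q=9
  k=2: a=3, p=283, q=28
  k=3: a=1, p=374, q=37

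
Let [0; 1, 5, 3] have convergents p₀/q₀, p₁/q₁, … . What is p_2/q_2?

Using pₖ = aₖpₖ₋₁ + pₖ₋₂, qₖ = aₖqₖ₋₁ + qₖ₋₂ (with p₋₁=1, p₋₂=0, q₋₁=0, q₋₂=1):
  k=0: a=0, p=0, q=1
  k=1: a=1, p=1, q=1
  k=2: a=5, p=5, q=6

5/6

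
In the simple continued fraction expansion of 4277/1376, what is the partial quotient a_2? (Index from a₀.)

4

4277 = 3·1376 + 149   →  a_0 = 3
1376 = 9·149 + 35   →  a_1 = 9
149 = 4·35 + 9   →  a_2 = 4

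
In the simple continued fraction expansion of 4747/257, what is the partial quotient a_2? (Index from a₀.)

8

4747 = 18·257 + 121   →  a_0 = 18
257 = 2·121 + 15   →  a_1 = 2
121 = 8·15 + 1   →  a_2 = 8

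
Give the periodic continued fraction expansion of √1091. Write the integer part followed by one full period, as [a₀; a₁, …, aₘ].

[33; 33, 66]

a₀ = ⌊√1091⌋ = 33.
With m₀=0, d₀=1 and mₖ₊₁ = dₖaₖ − mₖ, dₖ₊₁ = (n − mₖ₊₁²)/dₖ, aₖ₊₁ = ⌊(a₀+mₖ₊₁)/dₖ₊₁⌋:
  k=1: m=33, d=2, a=33
  k=2: m=33, d=1, a=66
d=1 and a=2a₀=66 at k=2, so the next step gives (m, d) = (33, 2) again — its k=1 value — and the period has length 2.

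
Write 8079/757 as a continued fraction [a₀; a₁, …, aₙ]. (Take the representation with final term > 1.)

8079 = 10·757 + 509
757 = 1·509 + 248
509 = 2·248 + 13
248 = 19·13 + 1
13 = 13·1 + 0  (stop)
So 8079/757 = [10; 1, 2, 19, 13].

[10; 1, 2, 19, 13]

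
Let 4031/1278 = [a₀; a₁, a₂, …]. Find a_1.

4031 = 3·1278 + 197   →  a_0 = 3
1278 = 6·197 + 96   →  a_1 = 6

6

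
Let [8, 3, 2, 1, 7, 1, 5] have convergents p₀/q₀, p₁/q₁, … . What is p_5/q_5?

Using pₖ = aₖpₖ₋₁ + pₖ₋₂, qₖ = aₖqₖ₋₁ + qₖ₋₂ (with p₋₁=1, p₋₂=0, q₋₁=0, q₋₂=1):
  k=0: a=8, p=8, q=1
  k=1: a=3, p=25, q=3
  k=2: a=2, p=58, q=7
  k=3: a=1, p=83, q=10
  k=4: a=7, p=639, q=77
  k=5: a=1, p=722, q=87

722/87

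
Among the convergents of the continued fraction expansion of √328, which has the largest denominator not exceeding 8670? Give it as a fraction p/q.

53137/2934

√328 = [18; 9, 36, …] (period length 2).
Convergents:
  p_0/q_0 = 18/1
  p_1/q_1 = 163/9
  p_2/q_2 = 5886/325
  p_3/q_3 = 53137/2934
  p_4/q_4 = 1918818/105949
q_3 = 2934 ≤ 8670 < 105949 = q_4, so the answer is 53137/2934.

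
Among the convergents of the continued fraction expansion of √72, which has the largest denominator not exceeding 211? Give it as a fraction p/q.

√72 = [8; 2, 16, …] (period length 2).
Convergents:
  p_0/q_0 = 8/1
  p_1/q_1 = 17/2
  p_2/q_2 = 280/33
  p_3/q_3 = 577/68
  p_4/q_4 = 9512/1121
q_3 = 68 ≤ 211 < 1121 = q_4, so the answer is 577/68.

577/68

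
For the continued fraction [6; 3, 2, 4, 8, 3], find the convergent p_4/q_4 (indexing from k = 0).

Using pₖ = aₖpₖ₋₁ + pₖ₋₂, qₖ = aₖqₖ₋₁ + qₖ₋₂ (with p₋₁=1, p₋₂=0, q₋₁=0, q₋₂=1):
  k=0: a=6, p=6, q=1
  k=1: a=3, p=19, q=3
  k=2: a=2, p=44, q=7
  k=3: a=4, p=195, q=31
  k=4: a=8, p=1604, q=255

1604/255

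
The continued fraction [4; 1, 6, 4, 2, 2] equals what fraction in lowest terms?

773/159

Using pₖ = aₖpₖ₋₁ + pₖ₋₂ and qₖ = aₖqₖ₋₁ + qₖ₋₂:
  k=0: a=4, p=4, q=1
  k=1: a=1, p=5, q=1
  k=2: a=6, p=34, q=7
  k=3: a=4, p=141, q=29
  k=4: a=2, p=316, q=65
  k=5: a=2, p=773, q=159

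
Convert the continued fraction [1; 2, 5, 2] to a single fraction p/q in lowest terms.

35/24

Fold from the inside: start with 2/1.
  5 + 1/2 = 11/2
  2 + 2/11 = 24/11
  1 + 11/24 = 35/24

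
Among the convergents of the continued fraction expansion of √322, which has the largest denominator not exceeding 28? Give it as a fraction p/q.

323/18

√322 = [17; 1, 16, 1, 34, …] (period length 4).
Convergents:
  p_0/q_0 = 17/1
  p_1/q_1 = 18/1
  p_2/q_2 = 305/17
  p_3/q_3 = 323/18
  p_4/q_4 = 11287/629
q_3 = 18 ≤ 28 < 629 = q_4, so the answer is 323/18.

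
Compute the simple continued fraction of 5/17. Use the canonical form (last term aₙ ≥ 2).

[0; 3, 2, 2]

5 = 0·17 + 5
17 = 3·5 + 2
5 = 2·2 + 1
2 = 2·1 + 0  (stop)
So 5/17 = [0; 3, 2, 2].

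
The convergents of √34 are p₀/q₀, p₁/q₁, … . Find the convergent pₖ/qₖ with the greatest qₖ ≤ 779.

2449/420

√34 = [5; 1, 4, 1, 10, …] (period length 4).
Convergents:
  p_0/q_0 = 5/1
  p_1/q_1 = 6/1
  p_2/q_2 = 29/5
  p_3/q_3 = 35/6
  p_4/q_4 = 379/65
  p_5/q_5 = 414/71
  p_6/q_6 = 2035/349
  p_7/q_7 = 2449/420
  p_8/q_8 = 26525/4549
q_7 = 420 ≤ 779 < 4549 = q_8, so the answer is 2449/420.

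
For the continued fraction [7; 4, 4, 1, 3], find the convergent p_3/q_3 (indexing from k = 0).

152/21

Using pₖ = aₖpₖ₋₁ + pₖ₋₂, qₖ = aₖqₖ₋₁ + qₖ₋₂ (with p₋₁=1, p₋₂=0, q₋₁=0, q₋₂=1):
  k=0: a=7, p=7, q=1
  k=1: a=4, p=29, q=4
  k=2: a=4, p=123, q=17
  k=3: a=1, p=152, q=21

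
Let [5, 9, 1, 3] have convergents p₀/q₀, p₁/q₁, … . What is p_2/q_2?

Using pₖ = aₖpₖ₋₁ + pₖ₋₂, qₖ = aₖqₖ₋₁ + qₖ₋₂ (with p₋₁=1, p₋₂=0, q₋₁=0, q₋₂=1):
  k=0: a=5, p=5, q=1
  k=1: a=9, p=46, q=9
  k=2: a=1, p=51, q=10

51/10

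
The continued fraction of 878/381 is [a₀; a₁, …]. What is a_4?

878 = 2·381 + 116   →  a_0 = 2
381 = 3·116 + 33   →  a_1 = 3
116 = 3·33 + 17   →  a_2 = 3
33 = 1·17 + 16   →  a_3 = 1
17 = 1·16 + 1   →  a_4 = 1

1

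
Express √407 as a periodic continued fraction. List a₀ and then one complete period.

[20; 5, 1, 2, 1, 5, 40]

a₀ = ⌊√407⌋ = 20.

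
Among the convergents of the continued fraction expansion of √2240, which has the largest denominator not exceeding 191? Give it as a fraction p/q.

√2240 = [47; 3, 23, 3, 94, …] (period length 4).
Convergents:
  p_0/q_0 = 47/1
  p_1/q_1 = 142/3
  p_2/q_2 = 3313/70
  p_3/q_3 = 10081/213
q_2 = 70 ≤ 191 < 213 = q_3, so the answer is 3313/70.

3313/70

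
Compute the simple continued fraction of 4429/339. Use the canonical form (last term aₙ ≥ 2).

4429 = 13·339 + 22
339 = 15·22 + 9
22 = 2·9 + 4
9 = 2·4 + 1
4 = 4·1 + 0  (stop)
So 4429/339 = [13; 15, 2, 2, 4].

[13; 15, 2, 2, 4]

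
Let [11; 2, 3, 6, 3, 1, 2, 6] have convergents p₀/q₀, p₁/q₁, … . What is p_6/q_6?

Using pₖ = aₖpₖ₋₁ + pₖ₋₂, qₖ = aₖqₖ₋₁ + qₖ₋₂ (with p₋₁=1, p₋₂=0, q₋₁=0, q₋₂=1):
  k=0: a=11, p=11, q=1
  k=1: a=2, p=23, q=2
  k=2: a=3, p=80, q=7
  k=3: a=6, p=503, q=44
  k=4: a=3, p=1589, q=139
  k=5: a=1, p=2092, q=183
  k=6: a=2, p=5773, q=505

5773/505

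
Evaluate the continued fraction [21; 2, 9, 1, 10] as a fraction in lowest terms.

Using pₖ = aₖpₖ₋₁ + pₖ₋₂ and qₖ = aₖqₖ₋₁ + qₖ₋₂:
  k=0: a=21, p=21, q=1
  k=1: a=2, p=43, q=2
  k=2: a=9, p=408, q=19
  k=3: a=1, p=451, q=21
  k=4: a=10, p=4918, q=229

4918/229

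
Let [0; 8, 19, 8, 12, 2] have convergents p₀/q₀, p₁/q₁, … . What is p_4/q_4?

1855/14937

Using pₖ = aₖpₖ₋₁ + pₖ₋₂, qₖ = aₖqₖ₋₁ + qₖ₋₂ (with p₋₁=1, p₋₂=0, q₋₁=0, q₋₂=1):
  k=0: a=0, p=0, q=1
  k=1: a=8, p=1, q=8
  k=2: a=19, p=19, q=153
  k=3: a=8, p=153, q=1232
  k=4: a=12, p=1855, q=14937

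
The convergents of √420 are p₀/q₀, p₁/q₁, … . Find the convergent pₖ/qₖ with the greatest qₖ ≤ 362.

3361/164

√420 = [20; 2, 40, …] (period length 2).
Convergents:
  p_0/q_0 = 20/1
  p_1/q_1 = 41/2
  p_2/q_2 = 1660/81
  p_3/q_3 = 3361/164
  p_4/q_4 = 136100/6641
q_3 = 164 ≤ 362 < 6641 = q_4, so the answer is 3361/164.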